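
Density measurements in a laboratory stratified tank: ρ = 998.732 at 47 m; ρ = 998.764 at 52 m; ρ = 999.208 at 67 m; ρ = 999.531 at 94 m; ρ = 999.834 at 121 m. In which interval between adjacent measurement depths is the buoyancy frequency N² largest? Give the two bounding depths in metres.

52–67 m

Compute the density gradient over each adjacent pair:
  47–52 m: Δρ/Δz = 0.032/5 = 6.4 × 10⁻³ kg m⁻⁴
  52–67 m: Δρ/Δz = 0.444/15 = 0.030 kg m⁻⁴
  67–94 m: Δρ/Δz = 0.323/27 = 0.012 kg m⁻⁴
  94–121 m: Δρ/Δz = 0.303/27 = 0.011 kg m⁻⁴
The largest gradient is in the 52–67 m interval — the pycnocline.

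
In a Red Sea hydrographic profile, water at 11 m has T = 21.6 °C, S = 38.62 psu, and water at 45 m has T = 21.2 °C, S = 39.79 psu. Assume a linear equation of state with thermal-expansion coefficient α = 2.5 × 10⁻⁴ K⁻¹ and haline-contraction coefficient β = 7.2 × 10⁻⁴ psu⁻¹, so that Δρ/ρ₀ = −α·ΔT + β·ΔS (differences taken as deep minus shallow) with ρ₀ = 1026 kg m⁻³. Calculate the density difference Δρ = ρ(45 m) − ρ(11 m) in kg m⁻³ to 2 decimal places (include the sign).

ΔT = -0.4 K, ΔS = +1.17 psu (deep − shallow).
Δρ/ρ₀ = −(2.5 × 10⁻⁴)(-0.4) + (7.2 × 10⁻⁴)(+1.17) = 9.424 × 10⁻⁴.
Δρ = 1026 × (9.424 × 10⁻⁴) = +0.97 kg m⁻³.
Positive Δρ: denser below, stable.

+0.97 kg m⁻³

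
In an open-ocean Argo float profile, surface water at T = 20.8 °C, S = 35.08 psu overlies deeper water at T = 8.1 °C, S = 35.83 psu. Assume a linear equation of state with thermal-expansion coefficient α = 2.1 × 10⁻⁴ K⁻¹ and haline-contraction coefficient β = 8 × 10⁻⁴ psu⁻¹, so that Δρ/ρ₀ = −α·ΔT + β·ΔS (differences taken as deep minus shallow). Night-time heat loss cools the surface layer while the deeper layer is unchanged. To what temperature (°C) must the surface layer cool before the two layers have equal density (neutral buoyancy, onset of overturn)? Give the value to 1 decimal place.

5.2 °C

Neutral buoyancy requires Δρ = 0, i.e. −α(T_deep − T_surf′) + β(S_deep − S_surf) = 0.
T_surf′ = T_deep − (β/α)·ΔS = 8.1 − (8 × 10⁻⁴/2.1 × 10⁻⁴)·(+0.75) = 5.243 °C.
Cooling required: 20.8 − (5.243) = 15.557 °C.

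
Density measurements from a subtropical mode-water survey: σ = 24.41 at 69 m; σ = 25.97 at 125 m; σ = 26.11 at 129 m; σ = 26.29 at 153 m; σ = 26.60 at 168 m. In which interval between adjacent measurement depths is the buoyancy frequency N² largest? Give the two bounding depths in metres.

Compute the density gradient over each adjacent pair:
  69–125 m: Δρ/Δz = 1.56/56 = 0.028 kg m⁻⁴
  125–129 m: Δρ/Δz = 0.14/4 = 0.035 kg m⁻⁴
  129–153 m: Δρ/Δz = 0.18/24 = 7.5 × 10⁻³ kg m⁻⁴
  153–168 m: Δρ/Δz = 0.31/15 = 0.021 kg m⁻⁴
The largest gradient is in the 125–129 m interval — the pycnocline.

125–129 m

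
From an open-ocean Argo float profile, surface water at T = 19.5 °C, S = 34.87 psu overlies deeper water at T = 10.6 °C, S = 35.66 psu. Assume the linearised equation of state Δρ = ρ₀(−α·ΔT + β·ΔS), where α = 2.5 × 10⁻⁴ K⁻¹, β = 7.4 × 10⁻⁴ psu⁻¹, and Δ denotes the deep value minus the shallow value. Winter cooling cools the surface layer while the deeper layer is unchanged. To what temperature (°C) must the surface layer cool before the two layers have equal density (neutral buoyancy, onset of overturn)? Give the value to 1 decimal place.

Neutral buoyancy requires Δρ = 0, i.e. −α(T_deep − T_surf′) + β(S_deep − S_surf) = 0.
T_surf′ = T_deep − (β/α)·ΔS = 10.6 − (7.4 × 10⁻⁴/2.5 × 10⁻⁴)·(+0.79) = 8.262 °C.
Cooling required: 19.5 − (8.262) = 11.238 °C.

8.3 °C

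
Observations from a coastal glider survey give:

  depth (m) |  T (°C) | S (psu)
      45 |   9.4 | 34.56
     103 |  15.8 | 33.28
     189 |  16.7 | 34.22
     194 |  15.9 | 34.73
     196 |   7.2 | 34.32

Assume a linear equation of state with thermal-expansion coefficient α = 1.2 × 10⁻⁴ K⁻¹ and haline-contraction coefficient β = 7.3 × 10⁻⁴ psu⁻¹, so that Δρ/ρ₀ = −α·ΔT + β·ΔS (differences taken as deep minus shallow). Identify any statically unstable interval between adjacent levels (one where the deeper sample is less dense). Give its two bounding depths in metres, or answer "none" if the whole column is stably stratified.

45–103 m

Evaluate Δρ/ρ₀ = −αΔT + βΔS across each adjacent pair:
  45–103 m: −αΔT+βΔS = −(1.2 × 10⁻⁴)(+6.4)+(7.3 × 10⁻⁴)(-1.28) = -1.7 × 10⁻³ → UNSTABLE
  103–189 m: −αΔT+βΔS = −(1.2 × 10⁻⁴)(+0.9)+(7.3 × 10⁻⁴)(+0.94) = 5.8 × 10⁻⁴ → stable
  189–194 m: −αΔT+βΔS = −(1.2 × 10⁻⁴)(-0.8)+(7.3 × 10⁻⁴)(+0.51) = 4.7 × 10⁻⁴ → stable
  194–196 m: −αΔT+βΔS = −(1.2 × 10⁻⁴)(-8.7)+(7.3 × 10⁻⁴)(-0.41) = 7.4 × 10⁻⁴ → stable
The 45–103 m interval has Δρ < 0: lighter water underlies denser water.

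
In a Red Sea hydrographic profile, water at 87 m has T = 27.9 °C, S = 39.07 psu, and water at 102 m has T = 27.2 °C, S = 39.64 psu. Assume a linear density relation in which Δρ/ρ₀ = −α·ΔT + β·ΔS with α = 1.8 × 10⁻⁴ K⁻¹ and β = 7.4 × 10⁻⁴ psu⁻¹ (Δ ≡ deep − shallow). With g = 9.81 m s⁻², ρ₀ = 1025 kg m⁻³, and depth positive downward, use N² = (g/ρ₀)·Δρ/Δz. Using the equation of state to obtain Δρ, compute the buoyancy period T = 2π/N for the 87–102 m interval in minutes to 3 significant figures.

5.53 min

ΔT = -0.7 K, ΔS = +0.57 psu (deep − shallow).
Δρ/ρ₀ = −αΔT + βΔS = 1.26 × 10⁻⁴ + 4.218 × 10⁻⁴ = 5.478 × 10⁻⁴, so Δρ ≈ 0.5615 kg m⁻³.
N² = (g/ρ₀)·Δρ/Δz = g·(Δρ/ρ₀)/Δz = 9.81 × 5.478 × 10⁻⁴ / 15 = 3.5826 × 10⁻⁴ s⁻².
N = √(3.5826 × 10⁻⁴) = 0.018928 rad s⁻¹ → T = 2π/N = 331.95 s = 5.5325 min ≈ 5.53 min.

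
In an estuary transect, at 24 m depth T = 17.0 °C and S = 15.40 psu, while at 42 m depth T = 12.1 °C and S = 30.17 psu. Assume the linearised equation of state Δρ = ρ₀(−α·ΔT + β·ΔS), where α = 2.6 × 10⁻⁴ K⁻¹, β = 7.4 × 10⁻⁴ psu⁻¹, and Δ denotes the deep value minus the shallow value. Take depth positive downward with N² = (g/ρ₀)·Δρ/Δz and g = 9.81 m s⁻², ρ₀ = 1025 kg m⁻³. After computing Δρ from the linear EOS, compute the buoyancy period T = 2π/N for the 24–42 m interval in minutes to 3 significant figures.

ΔT = -4.9 K, ΔS = +14.77 psu (deep − shallow).
Δρ/ρ₀ = −αΔT + βΔS = 1.274 × 10⁻³ + 0.0109298 = 0.0122038, so Δρ ≈ 12.51 kg m⁻³.
N² = (g/ρ₀)·Δρ/Δz = g·(Δρ/ρ₀)/Δz = 9.81 × 0.0122038 / 18 = 6.6511 × 10⁻³ s⁻².
N = √(6.6511 × 10⁻³) = 0.081554 rad s⁻¹ → T = 2π/N = 77.043 s = 1.2841 min ≈ 1.28 min.

1.28 min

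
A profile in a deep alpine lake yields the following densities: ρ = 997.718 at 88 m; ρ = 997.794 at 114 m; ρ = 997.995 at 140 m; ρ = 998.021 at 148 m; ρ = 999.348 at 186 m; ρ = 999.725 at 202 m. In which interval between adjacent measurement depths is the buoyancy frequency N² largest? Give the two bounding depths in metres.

Compute the density gradient over each adjacent pair:
  88–114 m: Δρ/Δz = 0.076/26 = 2.9 × 10⁻³ kg m⁻⁴
  114–140 m: Δρ/Δz = 0.201/26 = 7.7 × 10⁻³ kg m⁻⁴
  140–148 m: Δρ/Δz = 0.026/8 = 3.2 × 10⁻³ kg m⁻⁴
  148–186 m: Δρ/Δz = 1.327/38 = 0.035 kg m⁻⁴
  186–202 m: Δρ/Δz = 0.377/16 = 0.024 kg m⁻⁴
The largest gradient is in the 148–186 m interval — the pycnocline.

148–186 m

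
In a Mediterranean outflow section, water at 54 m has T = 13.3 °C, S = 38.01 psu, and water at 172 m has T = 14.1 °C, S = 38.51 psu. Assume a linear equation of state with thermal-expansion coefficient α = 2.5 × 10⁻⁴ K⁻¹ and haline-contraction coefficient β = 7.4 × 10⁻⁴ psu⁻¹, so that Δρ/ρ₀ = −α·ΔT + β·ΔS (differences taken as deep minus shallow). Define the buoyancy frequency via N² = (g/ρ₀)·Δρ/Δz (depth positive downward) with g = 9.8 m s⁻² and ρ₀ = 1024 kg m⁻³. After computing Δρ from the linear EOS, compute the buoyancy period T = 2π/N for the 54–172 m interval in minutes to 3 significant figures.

ΔT = +0.8 K, ΔS = +0.50 psu (deep − shallow).
Δρ/ρ₀ = −αΔT + βΔS = -2.00 × 10⁻⁴ + 3.70 × 10⁻⁴ = 1.70 × 10⁻⁴, so Δρ ≈ 0.1741 kg m⁻³.
N² = (g/ρ₀)·Δρ/Δz = g·(Δρ/ρ₀)/Δz = 9.8 × 1.70 × 10⁻⁴ / 118 = 1.4119 × 10⁻⁵ s⁻².
N = √(1.4119 × 10⁻⁵) = 3.7575 × 10⁻³ rad s⁻¹ → T = 2π/N = 1.6722 × 10³ s = 27.870 min ≈ 27.9 min.

27.9 min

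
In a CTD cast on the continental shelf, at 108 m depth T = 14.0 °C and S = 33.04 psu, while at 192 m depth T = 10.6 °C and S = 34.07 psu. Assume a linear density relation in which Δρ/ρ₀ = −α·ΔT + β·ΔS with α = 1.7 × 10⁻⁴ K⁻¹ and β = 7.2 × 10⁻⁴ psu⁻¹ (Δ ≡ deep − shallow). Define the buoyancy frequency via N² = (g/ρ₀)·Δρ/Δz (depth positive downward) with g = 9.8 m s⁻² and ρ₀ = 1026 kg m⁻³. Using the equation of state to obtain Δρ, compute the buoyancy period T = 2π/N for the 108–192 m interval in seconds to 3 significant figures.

506 s

ΔT = -3.4 K, ΔS = +1.03 psu (deep − shallow).
Δρ/ρ₀ = −αΔT + βΔS = 5.78 × 10⁻⁴ + 7.416 × 10⁻⁴ = 1.3196 × 10⁻³, so Δρ ≈ 1.354 kg m⁻³.
N² = (g/ρ₀)·Δρ/Δz = g·(Δρ/ρ₀)/Δz = 9.8 × 1.3196 × 10⁻³ / 84 = 1.5395 × 10⁻⁴ s⁻².
N = √(1.5395 × 10⁻⁴) = 0.012408 rad s⁻¹ → T = 2π/N = 506.38 s ≈ 506 s.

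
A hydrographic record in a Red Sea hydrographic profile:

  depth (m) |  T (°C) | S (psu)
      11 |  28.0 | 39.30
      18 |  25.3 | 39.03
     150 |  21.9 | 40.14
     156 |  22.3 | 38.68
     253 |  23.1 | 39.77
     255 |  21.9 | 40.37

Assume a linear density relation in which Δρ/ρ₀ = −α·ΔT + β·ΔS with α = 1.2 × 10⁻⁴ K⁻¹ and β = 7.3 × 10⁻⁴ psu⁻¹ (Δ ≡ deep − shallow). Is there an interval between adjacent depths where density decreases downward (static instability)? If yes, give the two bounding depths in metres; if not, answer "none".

150–156 m

Evaluate Δρ/ρ₀ = −αΔT + βΔS across each adjacent pair:
  11–18 m: −αΔT+βΔS = −(1.2 × 10⁻⁴)(-2.7)+(7.3 × 10⁻⁴)(-0.27) = 1.3 × 10⁻⁴ → stable
  18–150 m: −αΔT+βΔS = −(1.2 × 10⁻⁴)(-3.4)+(7.3 × 10⁻⁴)(+1.11) = 1.2 × 10⁻³ → stable
  150–156 m: −αΔT+βΔS = −(1.2 × 10⁻⁴)(+0.4)+(7.3 × 10⁻⁴)(-1.46) = -1.1 × 10⁻³ → UNSTABLE
  156–253 m: −αΔT+βΔS = −(1.2 × 10⁻⁴)(+0.8)+(7.3 × 10⁻⁴)(+1.09) = 7.0 × 10⁻⁴ → stable
  253–255 m: −αΔT+βΔS = −(1.2 × 10⁻⁴)(-1.2)+(7.3 × 10⁻⁴)(+0.60) = 5.8 × 10⁻⁴ → stable
The 150–156 m interval has Δρ < 0: lighter water underlies denser water.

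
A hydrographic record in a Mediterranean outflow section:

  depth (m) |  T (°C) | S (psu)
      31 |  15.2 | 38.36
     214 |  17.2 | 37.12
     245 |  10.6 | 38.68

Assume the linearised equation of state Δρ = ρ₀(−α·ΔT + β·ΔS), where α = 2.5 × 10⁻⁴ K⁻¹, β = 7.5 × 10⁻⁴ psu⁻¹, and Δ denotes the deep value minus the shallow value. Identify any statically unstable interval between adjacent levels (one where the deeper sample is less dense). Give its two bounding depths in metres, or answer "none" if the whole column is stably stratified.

31–214 m

Evaluate Δρ/ρ₀ = −αΔT + βΔS across each adjacent pair:
  31–214 m: −αΔT+βΔS = −(2.5 × 10⁻⁴)(+2.0)+(7.5 × 10⁻⁴)(-1.24) = -1.4 × 10⁻³ → UNSTABLE
  214–245 m: −αΔT+βΔS = −(2.5 × 10⁻⁴)(-6.6)+(7.5 × 10⁻⁴)(+1.56) = 2.8 × 10⁻³ → stable
The 31–214 m interval has Δρ < 0: lighter water underlies denser water.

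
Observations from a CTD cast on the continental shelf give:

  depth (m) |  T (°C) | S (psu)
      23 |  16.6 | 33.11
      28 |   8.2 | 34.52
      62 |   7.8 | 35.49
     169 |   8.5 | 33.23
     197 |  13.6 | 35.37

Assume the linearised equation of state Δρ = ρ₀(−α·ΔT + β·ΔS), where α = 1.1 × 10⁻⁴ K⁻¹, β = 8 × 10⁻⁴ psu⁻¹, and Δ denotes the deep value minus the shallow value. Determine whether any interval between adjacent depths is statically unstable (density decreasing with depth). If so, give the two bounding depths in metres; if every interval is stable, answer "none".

Evaluate Δρ/ρ₀ = −αΔT + βΔS across each adjacent pair:
  23–28 m: −αΔT+βΔS = −(1.1 × 10⁻⁴)(-8.4)+(8 × 10⁻⁴)(+1.41) = 2.1 × 10⁻³ → stable
  28–62 m: −αΔT+βΔS = −(1.1 × 10⁻⁴)(-0.4)+(8 × 10⁻⁴)(+0.97) = 8.2 × 10⁻⁴ → stable
  62–169 m: −αΔT+βΔS = −(1.1 × 10⁻⁴)(+0.7)+(8 × 10⁻⁴)(-2.26) = -1.9 × 10⁻³ → UNSTABLE
  169–197 m: −αΔT+βΔS = −(1.1 × 10⁻⁴)(+5.1)+(8 × 10⁻⁴)(+2.14) = 1.2 × 10⁻³ → stable
The 62–169 m interval has Δρ < 0: lighter water underlies denser water.

62–169 m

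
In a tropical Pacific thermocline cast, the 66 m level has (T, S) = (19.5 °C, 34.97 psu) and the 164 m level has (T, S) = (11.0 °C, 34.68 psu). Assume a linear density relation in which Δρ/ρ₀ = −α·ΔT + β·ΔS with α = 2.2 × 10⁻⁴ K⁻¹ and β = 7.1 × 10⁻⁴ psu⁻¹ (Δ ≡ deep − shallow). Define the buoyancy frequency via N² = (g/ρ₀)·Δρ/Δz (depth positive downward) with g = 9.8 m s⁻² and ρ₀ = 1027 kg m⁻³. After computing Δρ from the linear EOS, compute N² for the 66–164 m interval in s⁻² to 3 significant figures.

1.66 × 10⁻⁴ s⁻²

ΔT = -8.5 K, ΔS = -0.29 psu (deep − shallow).
Δρ/ρ₀ = −αΔT + βΔS = 1.87 × 10⁻³ − 2.059 × 10⁻⁴ = 1.6641 × 10⁻³, so Δρ ≈ 1.709 kg m⁻³.
N² = (g/ρ₀)·Δρ/Δz = g·(Δρ/ρ₀)/Δz = 9.8 × 1.6641 × 10⁻³ / 98 = 1.6641 × 10⁻⁴ s⁻² ≈ 1.66 × 10⁻⁴ s⁻².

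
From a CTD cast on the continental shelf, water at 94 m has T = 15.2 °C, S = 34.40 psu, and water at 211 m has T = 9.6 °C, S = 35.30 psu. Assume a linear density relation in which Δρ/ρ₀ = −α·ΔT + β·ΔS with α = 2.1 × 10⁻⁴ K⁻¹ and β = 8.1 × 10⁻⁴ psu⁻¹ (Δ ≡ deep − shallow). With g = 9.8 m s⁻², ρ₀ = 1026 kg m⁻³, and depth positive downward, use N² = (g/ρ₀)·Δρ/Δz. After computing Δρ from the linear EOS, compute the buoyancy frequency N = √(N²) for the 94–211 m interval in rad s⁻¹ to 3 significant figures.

0.0126 rad s⁻¹

ΔT = -5.6 K, ΔS = +0.90 psu (deep − shallow).
Δρ/ρ₀ = −αΔT + βΔS = 1.176 × 10⁻³ + 7.29 × 10⁻⁴ = 1.905 × 10⁻³, so Δρ ≈ 1.955 kg m⁻³.
N² = (g/ρ₀)·Δρ/Δz = g·(Δρ/ρ₀)/Δz = 9.8 × 1.905 × 10⁻³ / 117 = 1.5956 × 10⁻⁴ s⁻².
N = √(1.5956 × 10⁻⁴) = 0.012632 rad s⁻¹ ≈ 0.0126 rad s⁻¹.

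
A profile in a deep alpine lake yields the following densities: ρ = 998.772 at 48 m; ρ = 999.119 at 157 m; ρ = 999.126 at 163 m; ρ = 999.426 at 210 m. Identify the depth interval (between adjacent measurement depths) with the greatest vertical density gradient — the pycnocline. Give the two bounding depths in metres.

163–210 m

Compute the density gradient over each adjacent pair:
  48–157 m: Δρ/Δz = 0.347/109 = 3.2 × 10⁻³ kg m⁻⁴
  157–163 m: Δρ/Δz = 0.007/6 = 1.2 × 10⁻³ kg m⁻⁴
  163–210 m: Δρ/Δz = 0.300/47 = 6.4 × 10⁻³ kg m⁻⁴
The largest gradient is in the 163–210 m interval — the pycnocline.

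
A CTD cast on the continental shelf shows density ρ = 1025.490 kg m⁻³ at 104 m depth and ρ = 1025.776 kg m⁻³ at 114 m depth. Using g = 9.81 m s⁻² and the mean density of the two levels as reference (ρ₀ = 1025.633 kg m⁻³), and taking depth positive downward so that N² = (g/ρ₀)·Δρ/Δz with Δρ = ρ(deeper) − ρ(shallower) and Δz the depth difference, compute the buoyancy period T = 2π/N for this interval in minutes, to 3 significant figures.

Δρ = 1025.776 − 1025.490 = 0.286 kg m⁻³ over Δz = 114 − 104 = 10 m.
N² = (9.81/1025.633) × (0.286/10) = 2.7355 × 10⁻⁴ s⁻².
N = √(2.7355 × 10⁻⁴) = 0.016539 rad s⁻¹, so T = 2π/N = 379.90 s = 6.3317 min ≈ 6.33 min.

6.33 min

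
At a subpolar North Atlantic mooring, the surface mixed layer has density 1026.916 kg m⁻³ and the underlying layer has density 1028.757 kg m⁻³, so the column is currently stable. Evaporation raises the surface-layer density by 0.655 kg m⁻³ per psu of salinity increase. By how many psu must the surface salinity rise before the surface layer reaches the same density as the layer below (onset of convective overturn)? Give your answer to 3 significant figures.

2.81 psu

Density deficit of the surface layer: 1028.757 − 1026.916 = 1.841 kg m⁻³.
Required change = 1.841 / 0.655 = 2.81 psu.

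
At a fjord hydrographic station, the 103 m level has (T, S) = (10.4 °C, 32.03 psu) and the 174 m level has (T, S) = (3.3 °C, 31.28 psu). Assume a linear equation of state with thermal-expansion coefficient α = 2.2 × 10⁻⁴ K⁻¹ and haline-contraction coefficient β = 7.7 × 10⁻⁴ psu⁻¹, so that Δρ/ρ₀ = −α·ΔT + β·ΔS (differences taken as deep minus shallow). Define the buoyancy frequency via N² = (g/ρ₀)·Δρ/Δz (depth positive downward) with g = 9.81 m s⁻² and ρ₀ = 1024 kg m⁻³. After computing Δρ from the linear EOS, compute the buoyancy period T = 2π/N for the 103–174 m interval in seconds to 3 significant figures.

539 s

ΔT = -7.1 K, ΔS = -0.75 psu (deep − shallow).
Δρ/ρ₀ = −αΔT + βΔS = 1.562 × 10⁻³ − 5.775 × 10⁻⁴ = 9.845 × 10⁻⁴, so Δρ ≈ 1.008 kg m⁻³.
N² = (g/ρ₀)·Δρ/Δz = g·(Δρ/ρ₀)/Δz = 9.81 × 9.845 × 10⁻⁴ / 71 = 1.3603 × 10⁻⁴ s⁻².
N = √(1.3603 × 10⁻⁴) = 0.011663 rad s⁻¹ → T = 2π/N = 538.73 s ≈ 539 s.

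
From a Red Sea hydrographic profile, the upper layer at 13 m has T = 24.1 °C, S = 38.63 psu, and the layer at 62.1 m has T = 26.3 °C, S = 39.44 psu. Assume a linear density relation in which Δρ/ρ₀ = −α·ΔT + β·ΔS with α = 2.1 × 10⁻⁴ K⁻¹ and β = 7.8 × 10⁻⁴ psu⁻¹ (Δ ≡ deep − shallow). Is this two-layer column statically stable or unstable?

stable

ΔT = 26.3 − 24.1 = +2.2 K and ΔS = 39.44 − 38.63 = +0.81 psu (deep − shallow).
−αΔT = -4.62 × 10⁻⁴; βΔS = 6.318 × 10⁻⁴; sum Δρ/ρ₀ = 1.698 × 10⁻⁴.
Δρ/ρ₀ > 0, so Δρ > 0: deeper water is denser → statically stable.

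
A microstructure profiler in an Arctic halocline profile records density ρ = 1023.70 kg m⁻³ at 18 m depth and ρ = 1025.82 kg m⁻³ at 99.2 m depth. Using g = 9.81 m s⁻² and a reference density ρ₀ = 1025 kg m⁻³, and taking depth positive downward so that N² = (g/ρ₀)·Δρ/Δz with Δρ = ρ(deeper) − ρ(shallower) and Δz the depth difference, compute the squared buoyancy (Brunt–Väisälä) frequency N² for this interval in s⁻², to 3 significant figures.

2.50 × 10⁻⁴ s⁻²

Δρ = 1025.82 − 1023.70 = 2.12 kg m⁻³ over Δz = 99.2 − 18 = 81.2 m.
N² = (9.81/1025) × (2.12/81.2) = 2.4988 × 10⁻⁴ s⁻² ≈ 2.50 × 10⁻⁴ s⁻².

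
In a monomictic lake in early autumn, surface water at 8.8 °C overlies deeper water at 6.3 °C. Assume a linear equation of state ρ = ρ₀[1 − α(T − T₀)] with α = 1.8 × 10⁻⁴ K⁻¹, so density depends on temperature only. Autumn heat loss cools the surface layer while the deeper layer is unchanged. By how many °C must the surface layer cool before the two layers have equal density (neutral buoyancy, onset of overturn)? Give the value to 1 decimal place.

2.5 °C

With temperature the only control, equal density requires T_surf′ = T_deep.
T_surf′ = 6.3 °C.
Cooling required: 8.8 − 6.3 = 2.5 °C.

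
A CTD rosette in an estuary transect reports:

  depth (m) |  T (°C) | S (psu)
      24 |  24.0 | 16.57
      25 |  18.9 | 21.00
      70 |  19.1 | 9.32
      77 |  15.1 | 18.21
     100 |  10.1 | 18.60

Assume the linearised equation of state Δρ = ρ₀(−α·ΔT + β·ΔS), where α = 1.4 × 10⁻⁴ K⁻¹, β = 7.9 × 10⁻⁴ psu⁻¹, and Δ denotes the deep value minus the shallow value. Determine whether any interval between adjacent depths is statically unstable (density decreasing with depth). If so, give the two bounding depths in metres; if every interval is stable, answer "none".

Evaluate Δρ/ρ₀ = −αΔT + βΔS across each adjacent pair:
  24–25 m: −αΔT+βΔS = −(1.4 × 10⁻⁴)(-5.1)+(7.9 × 10⁻⁴)(+4.43) = 4.2 × 10⁻³ → stable
  25–70 m: −αΔT+βΔS = −(1.4 × 10⁻⁴)(+0.2)+(7.9 × 10⁻⁴)(-11.68) = -9.3 × 10⁻³ → UNSTABLE
  70–77 m: −αΔT+βΔS = −(1.4 × 10⁻⁴)(-4.0)+(7.9 × 10⁻⁴)(+8.89) = 7.6 × 10⁻³ → stable
  77–100 m: −αΔT+βΔS = −(1.4 × 10⁻⁴)(-5.0)+(7.9 × 10⁻⁴)(+0.39) = 1.0 × 10⁻³ → stable
The 25–70 m interval has Δρ < 0: lighter water underlies denser water.

25–70 m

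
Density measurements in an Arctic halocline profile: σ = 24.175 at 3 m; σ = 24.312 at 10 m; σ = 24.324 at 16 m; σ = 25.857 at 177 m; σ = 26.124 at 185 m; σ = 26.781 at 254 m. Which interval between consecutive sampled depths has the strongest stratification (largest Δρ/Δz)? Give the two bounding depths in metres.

177–185 m

Compute the density gradient over each adjacent pair:
  3–10 m: Δρ/Δz = 0.137/7 = 0.020 kg m⁻⁴
  10–16 m: Δρ/Δz = 0.012/6 = 2.0 × 10⁻³ kg m⁻⁴
  16–177 m: Δρ/Δz = 1.533/161 = 9.5 × 10⁻³ kg m⁻⁴
  177–185 m: Δρ/Δz = 0.267/8 = 0.033 kg m⁻⁴
  185–254 m: Δρ/Δz = 0.657/69 = 9.5 × 10⁻³ kg m⁻⁴
The largest gradient is in the 177–185 m interval — the pycnocline.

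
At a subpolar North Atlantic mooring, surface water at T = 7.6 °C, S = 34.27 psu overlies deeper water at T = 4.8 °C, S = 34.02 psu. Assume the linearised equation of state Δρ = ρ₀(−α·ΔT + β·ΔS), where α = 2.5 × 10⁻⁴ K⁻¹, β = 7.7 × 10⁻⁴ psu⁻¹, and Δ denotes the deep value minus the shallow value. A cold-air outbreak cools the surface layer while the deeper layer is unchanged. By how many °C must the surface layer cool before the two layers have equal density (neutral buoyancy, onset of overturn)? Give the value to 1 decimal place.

Neutral buoyancy requires Δρ = 0, i.e. −α(T_deep − T_surf′) + β(S_deep − S_surf) = 0.
T_surf′ = T_deep − (β/α)·ΔS = 4.8 − (7.7 × 10⁻⁴/2.5 × 10⁻⁴)·(-0.25) = 5.570 °C.
Cooling required: 7.6 − (5.570) = 2.030 °C.

2.0 °C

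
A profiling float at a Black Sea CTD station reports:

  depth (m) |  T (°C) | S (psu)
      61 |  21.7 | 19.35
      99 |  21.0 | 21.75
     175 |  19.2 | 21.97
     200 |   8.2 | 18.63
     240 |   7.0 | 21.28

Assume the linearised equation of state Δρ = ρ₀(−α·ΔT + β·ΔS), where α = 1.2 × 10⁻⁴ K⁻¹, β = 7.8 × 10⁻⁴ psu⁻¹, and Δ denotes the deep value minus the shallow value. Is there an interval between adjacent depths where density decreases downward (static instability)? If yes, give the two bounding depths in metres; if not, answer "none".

Evaluate Δρ/ρ₀ = −αΔT + βΔS across each adjacent pair:
  61–99 m: −αΔT+βΔS = −(1.2 × 10⁻⁴)(-0.7)+(7.8 × 10⁻⁴)(+2.40) = 2.0 × 10⁻³ → stable
  99–175 m: −αΔT+βΔS = −(1.2 × 10⁻⁴)(-1.8)+(7.8 × 10⁻⁴)(+0.22) = 3.9 × 10⁻⁴ → stable
  175–200 m: −αΔT+βΔS = −(1.2 × 10⁻⁴)(-11.0)+(7.8 × 10⁻⁴)(-3.34) = -1.3 × 10⁻³ → UNSTABLE
  200–240 m: −αΔT+βΔS = −(1.2 × 10⁻⁴)(-1.2)+(7.8 × 10⁻⁴)(+2.65) = 2.2 × 10⁻³ → stable
The 175–200 m interval has Δρ < 0: lighter water underlies denser water.

175–200 m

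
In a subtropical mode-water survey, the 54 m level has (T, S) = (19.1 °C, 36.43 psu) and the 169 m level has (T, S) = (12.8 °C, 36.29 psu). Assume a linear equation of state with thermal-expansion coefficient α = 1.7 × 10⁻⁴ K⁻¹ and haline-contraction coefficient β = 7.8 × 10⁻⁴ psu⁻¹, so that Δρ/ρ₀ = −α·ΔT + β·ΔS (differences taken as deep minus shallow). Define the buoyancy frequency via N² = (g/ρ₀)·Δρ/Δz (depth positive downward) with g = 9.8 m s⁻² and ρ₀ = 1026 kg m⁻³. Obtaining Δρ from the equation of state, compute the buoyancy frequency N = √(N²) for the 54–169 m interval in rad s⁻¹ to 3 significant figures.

ΔT = -6.3 K, ΔS = -0.14 psu (deep − shallow).
Δρ/ρ₀ = −αΔT + βΔS = 1.071 × 10⁻³ − 1.092 × 10⁻⁴ = 9.618 × 10⁻⁴, so Δρ ≈ 0.9868 kg m⁻³.
N² = (g/ρ₀)·Δρ/Δz = g·(Δρ/ρ₀)/Δz = 9.8 × 9.618 × 10⁻⁴ / 115 = 8.1962 × 10⁻⁵ s⁻².
N = √(8.1962 × 10⁻⁵) = 9.0533 × 10⁻³ rad s⁻¹ ≈ 9.05 × 10⁻³ rad s⁻¹.

9.05 × 10⁻³ rad s⁻¹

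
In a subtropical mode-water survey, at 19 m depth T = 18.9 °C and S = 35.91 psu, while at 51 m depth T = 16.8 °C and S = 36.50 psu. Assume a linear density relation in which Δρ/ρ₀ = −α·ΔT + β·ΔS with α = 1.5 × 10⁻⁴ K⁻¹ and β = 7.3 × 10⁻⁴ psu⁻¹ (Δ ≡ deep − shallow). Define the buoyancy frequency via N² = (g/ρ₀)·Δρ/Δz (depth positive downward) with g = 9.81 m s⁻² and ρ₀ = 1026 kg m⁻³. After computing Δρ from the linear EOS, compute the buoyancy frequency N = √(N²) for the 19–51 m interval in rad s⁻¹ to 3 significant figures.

ΔT = -2.1 K, ΔS = +0.59 psu (deep − shallow).
Δρ/ρ₀ = −αΔT + βΔS = 3.15 × 10⁻⁴ + 4.307 × 10⁻⁴ = 7.457 × 10⁻⁴, so Δρ ≈ 0.7651 kg m⁻³.
N² = (g/ρ₀)·Δρ/Δz = g·(Δρ/ρ₀)/Δz = 9.81 × 7.457 × 10⁻⁴ / 32 = 2.2860 × 10⁻⁴ s⁻².
N = √(2.2860 × 10⁻⁴) = 0.015120 rad s⁻¹ ≈ 0.0151 rad s⁻¹.

0.0151 rad s⁻¹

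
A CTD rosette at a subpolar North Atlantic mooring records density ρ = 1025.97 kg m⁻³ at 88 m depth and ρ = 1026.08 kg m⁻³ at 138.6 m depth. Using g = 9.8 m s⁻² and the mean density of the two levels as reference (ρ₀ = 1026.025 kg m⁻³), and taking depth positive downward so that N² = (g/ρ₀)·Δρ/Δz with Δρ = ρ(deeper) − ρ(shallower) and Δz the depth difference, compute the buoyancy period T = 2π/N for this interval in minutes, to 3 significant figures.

23.0 min

Δρ = 1026.08 − 1025.97 = 0.11 kg m⁻³ over Δz = 138.6 − 88 = 50.6 m.
N² = (9.8/1026.025) × (0.11/50.6) = 2.0764 × 10⁻⁵ s⁻².
N = √(2.0764 × 10⁻⁵) = 4.5568 × 10⁻³ rad s⁻¹, so T = 2π/N = 1.3789 × 10³ s = 22.982 min ≈ 23.0 min.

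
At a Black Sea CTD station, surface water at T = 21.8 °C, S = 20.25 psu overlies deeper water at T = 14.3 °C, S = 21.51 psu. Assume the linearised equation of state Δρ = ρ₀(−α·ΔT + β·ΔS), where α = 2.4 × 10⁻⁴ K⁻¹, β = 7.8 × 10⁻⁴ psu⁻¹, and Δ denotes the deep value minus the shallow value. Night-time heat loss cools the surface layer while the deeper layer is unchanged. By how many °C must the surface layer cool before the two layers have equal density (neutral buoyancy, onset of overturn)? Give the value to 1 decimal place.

11.6 °C

Neutral buoyancy requires Δρ = 0, i.e. −α(T_deep − T_surf′) + β(S_deep − S_surf) = 0.
T_surf′ = T_deep − (β/α)·ΔS = 14.3 − (7.8 × 10⁻⁴/2.4 × 10⁻⁴)·(+1.26) = 10.205 °C.
Cooling required: 21.8 − (10.205) = 11.595 °C.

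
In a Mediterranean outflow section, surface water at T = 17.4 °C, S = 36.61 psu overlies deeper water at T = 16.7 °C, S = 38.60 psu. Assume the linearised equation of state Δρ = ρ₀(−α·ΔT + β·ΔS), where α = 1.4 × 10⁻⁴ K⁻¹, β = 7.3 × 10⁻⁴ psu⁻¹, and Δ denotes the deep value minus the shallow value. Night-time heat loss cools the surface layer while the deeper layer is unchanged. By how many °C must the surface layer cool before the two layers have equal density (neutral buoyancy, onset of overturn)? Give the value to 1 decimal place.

Neutral buoyancy requires Δρ = 0, i.e. −α(T_deep − T_surf′) + β(S_deep − S_surf) = 0.
T_surf′ = T_deep − (β/α)·ΔS = 16.7 − (7.3 × 10⁻⁴/1.4 × 10⁻⁴)·(+1.99) = 6.324 °C.
Cooling required: 17.4 − (6.324) = 11.076 °C.

11.1 °C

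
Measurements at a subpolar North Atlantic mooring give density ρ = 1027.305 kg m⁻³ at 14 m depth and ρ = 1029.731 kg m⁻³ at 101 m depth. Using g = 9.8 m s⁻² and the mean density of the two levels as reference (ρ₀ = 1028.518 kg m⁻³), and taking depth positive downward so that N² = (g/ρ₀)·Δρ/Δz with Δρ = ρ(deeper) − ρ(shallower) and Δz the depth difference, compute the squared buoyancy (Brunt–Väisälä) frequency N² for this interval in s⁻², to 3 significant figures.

2.66 × 10⁻⁴ s⁻²

Δρ = 1029.731 − 1027.305 = 2.426 kg m⁻³ over Δz = 101 − 14 = 87 m.
N² = (9.8/1028.518) × (2.426/87) = 2.6570 × 10⁻⁴ s⁻² ≈ 2.66 × 10⁻⁴ s⁻².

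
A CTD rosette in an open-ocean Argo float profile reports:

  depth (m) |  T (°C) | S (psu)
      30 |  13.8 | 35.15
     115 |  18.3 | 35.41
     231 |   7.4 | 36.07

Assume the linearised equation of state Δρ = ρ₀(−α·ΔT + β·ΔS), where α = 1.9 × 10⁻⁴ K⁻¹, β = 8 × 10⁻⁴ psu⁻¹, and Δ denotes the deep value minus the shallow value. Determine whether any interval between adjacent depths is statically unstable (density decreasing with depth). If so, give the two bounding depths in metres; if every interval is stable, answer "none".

30–115 m

Evaluate Δρ/ρ₀ = −αΔT + βΔS across each adjacent pair:
  30–115 m: −αΔT+βΔS = −(1.9 × 10⁻⁴)(+4.5)+(8 × 10⁻⁴)(+0.26) = -6.5 × 10⁻⁴ → UNSTABLE
  115–231 m: −αΔT+βΔS = −(1.9 × 10⁻⁴)(-10.9)+(8 × 10⁻⁴)(+0.66) = 2.6 × 10⁻³ → stable
The 30–115 m interval has Δρ < 0: lighter water underlies denser water.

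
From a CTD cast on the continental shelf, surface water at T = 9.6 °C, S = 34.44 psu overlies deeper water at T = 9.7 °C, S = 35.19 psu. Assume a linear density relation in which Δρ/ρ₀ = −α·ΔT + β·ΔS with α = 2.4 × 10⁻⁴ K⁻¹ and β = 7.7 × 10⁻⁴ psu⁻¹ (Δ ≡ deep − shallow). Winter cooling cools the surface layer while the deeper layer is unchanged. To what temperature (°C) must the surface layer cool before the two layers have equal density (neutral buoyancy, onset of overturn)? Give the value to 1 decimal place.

Neutral buoyancy requires Δρ = 0, i.e. −α(T_deep − T_surf′) + β(S_deep − S_surf) = 0.
T_surf′ = T_deep − (β/α)·ΔS = 9.7 − (7.7 × 10⁻⁴/2.4 × 10⁻⁴)·(+0.75) = 7.294 °C.
Cooling required: 9.6 − (7.294) = 2.306 °C.

7.3 °C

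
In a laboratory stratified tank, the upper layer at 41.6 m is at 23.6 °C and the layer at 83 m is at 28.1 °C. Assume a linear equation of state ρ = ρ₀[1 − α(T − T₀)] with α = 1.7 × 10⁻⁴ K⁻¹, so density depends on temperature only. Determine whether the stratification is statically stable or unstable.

unstable

ΔT = 28.1 − 23.6 = +4.5 K, so Δρ/ρ₀ = −αΔT = -7.65 × 10⁻⁴.
Δρ/ρ₀ < 0, so Δρ < 0: deeper water is lighter → statically unstable; the column would overturn.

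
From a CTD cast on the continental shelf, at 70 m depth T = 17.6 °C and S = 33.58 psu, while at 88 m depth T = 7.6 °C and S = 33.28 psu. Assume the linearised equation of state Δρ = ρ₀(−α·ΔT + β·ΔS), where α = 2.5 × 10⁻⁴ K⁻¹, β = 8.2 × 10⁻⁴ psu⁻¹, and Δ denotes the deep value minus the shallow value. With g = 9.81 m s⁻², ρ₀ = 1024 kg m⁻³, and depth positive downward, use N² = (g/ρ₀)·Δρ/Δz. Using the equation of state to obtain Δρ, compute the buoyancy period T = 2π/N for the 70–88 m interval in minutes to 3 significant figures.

ΔT = -10.0 K, ΔS = -0.30 psu (deep − shallow).
Δρ/ρ₀ = −αΔT + βΔS = 2.50 × 10⁻³ − 2.46 × 10⁻⁴ = 2.254 × 10⁻³, so Δρ ≈ 2.308 kg m⁻³.
N² = (g/ρ₀)·Δρ/Δz = g·(Δρ/ρ₀)/Δz = 9.81 × 2.254 × 10⁻³ / 18 = 1.2284 × 10⁻³ s⁻².
N = √(1.2284 × 10⁻³) = 0.035049 rad s⁻¹ → T = 2π/N = 179.27 s = 2.9878 min ≈ 2.99 min.

2.99 min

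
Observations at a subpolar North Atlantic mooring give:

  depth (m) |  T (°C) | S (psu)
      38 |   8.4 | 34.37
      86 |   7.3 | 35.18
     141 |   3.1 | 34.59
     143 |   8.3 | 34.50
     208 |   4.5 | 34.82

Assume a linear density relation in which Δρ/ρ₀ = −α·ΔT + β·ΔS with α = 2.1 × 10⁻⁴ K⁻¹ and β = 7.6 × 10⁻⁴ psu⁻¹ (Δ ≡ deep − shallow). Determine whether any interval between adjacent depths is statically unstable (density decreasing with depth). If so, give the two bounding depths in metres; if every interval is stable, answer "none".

Evaluate Δρ/ρ₀ = −αΔT + βΔS across each adjacent pair:
  38–86 m: −αΔT+βΔS = −(2.1 × 10⁻⁴)(-1.1)+(7.6 × 10⁻⁴)(+0.81) = 8.5 × 10⁻⁴ → stable
  86–141 m: −αΔT+βΔS = −(2.1 × 10⁻⁴)(-4.2)+(7.6 × 10⁻⁴)(-0.59) = 4.3 × 10⁻⁴ → stable
  141–143 m: −αΔT+βΔS = −(2.1 × 10⁻⁴)(+5.2)+(7.6 × 10⁻⁴)(-0.09) = -1.2 × 10⁻³ → UNSTABLE
  143–208 m: −αΔT+βΔS = −(2.1 × 10⁻⁴)(-3.8)+(7.6 × 10⁻⁴)(+0.32) = 1.0 × 10⁻³ → stable
The 141–143 m interval has Δρ < 0: lighter water underlies denser water.

141–143 m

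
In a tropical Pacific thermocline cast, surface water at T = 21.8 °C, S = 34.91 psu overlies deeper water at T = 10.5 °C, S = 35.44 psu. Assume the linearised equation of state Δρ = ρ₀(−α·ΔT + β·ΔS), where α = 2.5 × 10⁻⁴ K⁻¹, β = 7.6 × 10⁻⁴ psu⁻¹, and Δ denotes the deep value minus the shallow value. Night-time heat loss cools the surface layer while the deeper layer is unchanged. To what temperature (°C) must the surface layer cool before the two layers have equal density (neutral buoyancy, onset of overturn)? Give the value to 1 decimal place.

8.9 °C

Neutral buoyancy requires Δρ = 0, i.e. −α(T_deep − T_surf′) + β(S_deep − S_surf) = 0.
T_surf′ = T_deep − (β/α)·ΔS = 10.5 − (7.6 × 10⁻⁴/2.5 × 10⁻⁴)·(+0.53) = 8.889 °C.
Cooling required: 21.8 − (8.889) = 12.911 °C.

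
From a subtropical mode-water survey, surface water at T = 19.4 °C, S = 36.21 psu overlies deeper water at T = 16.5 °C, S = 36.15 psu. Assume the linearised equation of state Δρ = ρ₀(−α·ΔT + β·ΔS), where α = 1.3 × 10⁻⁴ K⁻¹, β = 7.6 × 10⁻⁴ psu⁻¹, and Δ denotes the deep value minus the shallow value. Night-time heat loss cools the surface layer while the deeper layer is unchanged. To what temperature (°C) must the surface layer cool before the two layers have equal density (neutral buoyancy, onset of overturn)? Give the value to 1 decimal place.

Neutral buoyancy requires Δρ = 0, i.e. −α(T_deep − T_surf′) + β(S_deep − S_surf) = 0.
T_surf′ = T_deep − (β/α)·ΔS = 16.5 − (7.6 × 10⁻⁴/1.3 × 10⁻⁴)·(-0.06) = 16.851 °C.
Cooling required: 19.4 − (16.851) = 2.549 °C.

16.9 °C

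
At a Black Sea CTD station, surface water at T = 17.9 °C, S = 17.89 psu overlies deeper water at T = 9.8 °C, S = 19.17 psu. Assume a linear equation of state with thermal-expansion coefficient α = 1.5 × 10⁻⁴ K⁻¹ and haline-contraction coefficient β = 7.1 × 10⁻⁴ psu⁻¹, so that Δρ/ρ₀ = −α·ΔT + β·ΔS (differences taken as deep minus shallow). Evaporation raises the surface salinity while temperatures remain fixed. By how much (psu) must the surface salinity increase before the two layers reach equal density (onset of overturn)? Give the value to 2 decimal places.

Neutral buoyancy requires −α(T_deep − T_surf) + β(S_deep − S_surf′) = 0.
S_surf′ = S_deep − (α/β)·ΔT = 19.17 − (1.5 × 10⁻⁴/7.1 × 10⁻⁴)·(-8.1) = 20.8813 psu.
Increase required: 20.8813 − 17.89 = 2.9913 psu.

2.99 psu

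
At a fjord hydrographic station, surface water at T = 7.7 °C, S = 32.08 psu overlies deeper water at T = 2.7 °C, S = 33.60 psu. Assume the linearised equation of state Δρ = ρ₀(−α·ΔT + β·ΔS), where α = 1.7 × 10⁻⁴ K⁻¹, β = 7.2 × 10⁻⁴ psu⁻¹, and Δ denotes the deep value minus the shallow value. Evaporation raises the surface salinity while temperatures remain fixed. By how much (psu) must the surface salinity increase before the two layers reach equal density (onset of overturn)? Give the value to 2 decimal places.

2.70 psu

Neutral buoyancy requires −α(T_deep − T_surf) + β(S_deep − S_surf′) = 0.
S_surf′ = S_deep − (α/β)·ΔT = 33.60 − (1.7 × 10⁻⁴/7.2 × 10⁻⁴)·(-5.0) = 34.7806 psu.
Increase required: 34.7806 − 32.08 = 2.7006 psu.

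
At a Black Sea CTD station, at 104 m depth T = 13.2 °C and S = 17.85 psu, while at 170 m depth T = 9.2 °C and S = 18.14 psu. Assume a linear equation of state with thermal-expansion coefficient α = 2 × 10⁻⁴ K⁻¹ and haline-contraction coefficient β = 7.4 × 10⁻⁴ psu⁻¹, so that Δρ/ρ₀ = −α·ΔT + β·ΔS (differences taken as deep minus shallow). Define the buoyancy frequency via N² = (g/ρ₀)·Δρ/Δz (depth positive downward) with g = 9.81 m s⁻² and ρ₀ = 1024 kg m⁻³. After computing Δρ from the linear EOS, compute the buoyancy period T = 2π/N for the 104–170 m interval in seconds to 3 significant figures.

512 s

ΔT = -4.0 K, ΔS = +0.29 psu (deep − shallow).
Δρ/ρ₀ = −αΔT + βΔS = 8.00 × 10⁻⁴ + 2.146 × 10⁻⁴ = 1.0146 × 10⁻³, so Δρ ≈ 1.039 kg m⁻³.
N² = (g/ρ₀)·Δρ/Δz = g·(Δρ/ρ₀)/Δz = 9.81 × 1.0146 × 10⁻³ / 66 = 1.5081 × 10⁻⁴ s⁻².
N = √(1.5081 × 10⁻⁴) = 0.012280 rad s⁻¹ → T = 2π/N = 511.66 s ≈ 512 s.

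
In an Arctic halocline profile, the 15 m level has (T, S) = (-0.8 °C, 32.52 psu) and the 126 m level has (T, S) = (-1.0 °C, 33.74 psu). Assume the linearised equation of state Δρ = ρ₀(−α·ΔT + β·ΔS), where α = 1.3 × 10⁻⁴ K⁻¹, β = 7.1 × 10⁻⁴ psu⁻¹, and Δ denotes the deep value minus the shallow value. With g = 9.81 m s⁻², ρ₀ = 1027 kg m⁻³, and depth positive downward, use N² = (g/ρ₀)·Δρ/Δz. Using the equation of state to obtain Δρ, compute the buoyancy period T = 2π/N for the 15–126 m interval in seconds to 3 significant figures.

ΔT = -0.2 K, ΔS = +1.22 psu (deep − shallow).
Δρ/ρ₀ = −αΔT + βΔS = 2.60 × 10⁻⁵ + 8.662 × 10⁻⁴ = 8.922 × 10⁻⁴, so Δρ ≈ 0.9163 kg m⁻³.
N² = (g/ρ₀)·Δρ/Δz = g·(Δρ/ρ₀)/Δz = 9.81 × 8.922 × 10⁻⁴ / 111 = 7.8851 × 10⁻⁵ s⁻².
N = √(7.8851 × 10⁻⁵) = 8.8798 × 10⁻³ rad s⁻¹ → T = 2π/N = 707.58 s ≈ 708 s.

708 s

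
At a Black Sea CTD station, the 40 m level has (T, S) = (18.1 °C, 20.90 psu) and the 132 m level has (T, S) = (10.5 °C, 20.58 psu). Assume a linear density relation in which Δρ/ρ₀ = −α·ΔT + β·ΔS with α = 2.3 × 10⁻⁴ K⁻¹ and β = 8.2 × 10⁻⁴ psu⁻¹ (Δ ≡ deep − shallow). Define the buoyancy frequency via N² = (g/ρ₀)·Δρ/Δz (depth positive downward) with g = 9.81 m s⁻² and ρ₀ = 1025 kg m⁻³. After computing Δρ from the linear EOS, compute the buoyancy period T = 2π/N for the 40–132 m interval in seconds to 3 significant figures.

499 s

ΔT = -7.6 K, ΔS = -0.32 psu (deep − shallow).
Δρ/ρ₀ = −αΔT + βΔS = 1.748 × 10⁻³ − 2.624 × 10⁻⁴ = 1.4856 × 10⁻³, so Δρ ≈ 1.523 kg m⁻³.
N² = (g/ρ₀)·Δρ/Δz = g·(Δρ/ρ₀)/Δz = 9.81 × 1.4856 × 10⁻³ / 92 = 1.5841 × 10⁻⁴ s⁻².
N = √(1.5841 × 10⁻⁴) = 0.012586 rad s⁻¹ → T = 2π/N = 499.22 s ≈ 499 s.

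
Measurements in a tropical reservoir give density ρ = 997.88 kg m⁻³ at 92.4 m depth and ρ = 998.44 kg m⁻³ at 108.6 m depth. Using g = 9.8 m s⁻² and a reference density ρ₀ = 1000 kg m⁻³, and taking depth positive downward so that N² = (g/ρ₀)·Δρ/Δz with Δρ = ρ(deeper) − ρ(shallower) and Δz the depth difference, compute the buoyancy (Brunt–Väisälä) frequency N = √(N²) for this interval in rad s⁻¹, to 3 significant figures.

0.0184 rad s⁻¹

Δρ = 998.44 − 997.88 = 0.56 kg m⁻³ over Δz = 108.6 − 92.4 = 16.2 m.
N² = (9.8/1000) × (0.56/16.2) = 3.3877 × 10⁻⁴ s⁻².
N = √(3.3877 × 10⁻⁴) = 0.018406 rad s⁻¹ ≈ 0.0184 rad s⁻¹.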